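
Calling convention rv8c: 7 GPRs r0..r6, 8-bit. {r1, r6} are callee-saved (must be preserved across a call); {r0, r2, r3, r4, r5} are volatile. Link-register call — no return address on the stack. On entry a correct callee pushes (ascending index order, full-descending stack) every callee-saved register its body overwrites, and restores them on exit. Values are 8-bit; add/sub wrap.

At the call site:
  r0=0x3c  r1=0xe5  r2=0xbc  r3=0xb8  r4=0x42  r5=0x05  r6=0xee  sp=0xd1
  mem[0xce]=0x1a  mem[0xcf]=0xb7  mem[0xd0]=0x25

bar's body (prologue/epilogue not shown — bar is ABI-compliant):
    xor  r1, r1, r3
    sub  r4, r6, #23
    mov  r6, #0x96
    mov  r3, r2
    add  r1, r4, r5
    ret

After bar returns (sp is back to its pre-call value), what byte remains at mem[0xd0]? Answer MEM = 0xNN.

MEM = 0xe5

prologue: push r1 → mem[0xd0]=0xe5, sp=0xd0
prologue: push r6 → mem[0xcf]=0xee, sp=0xcf
body[0] xor  r1, r1, r3 → r1=0x5d
body[1] sub  r4, r6, #23 → r4=0xd7
body[2] mov  r6, #0x96 → r6=0x96
body[3] mov  r3, r2 → r3=0xbc
body[4] add  r1, r4, r5 → r1=0xdc
epilogue: pop r6=0xee, sp=0xd0
epilogue: pop r1=0xe5, sp=0xd1
prologue pushed ['r1', 'r6'] at ['0xd0', '0xcf']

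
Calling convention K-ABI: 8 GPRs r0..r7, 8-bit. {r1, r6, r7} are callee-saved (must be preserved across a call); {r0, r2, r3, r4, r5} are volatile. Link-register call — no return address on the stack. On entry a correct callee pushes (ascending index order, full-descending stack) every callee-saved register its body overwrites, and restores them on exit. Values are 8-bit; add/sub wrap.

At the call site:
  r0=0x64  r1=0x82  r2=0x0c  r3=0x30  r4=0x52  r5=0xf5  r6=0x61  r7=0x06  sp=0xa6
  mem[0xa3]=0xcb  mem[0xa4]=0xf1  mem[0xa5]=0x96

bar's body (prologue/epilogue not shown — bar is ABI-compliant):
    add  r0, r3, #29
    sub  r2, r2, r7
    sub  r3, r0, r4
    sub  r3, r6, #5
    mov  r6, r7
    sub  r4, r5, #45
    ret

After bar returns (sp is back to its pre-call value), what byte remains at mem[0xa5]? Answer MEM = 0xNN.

MEM = 0x61

prologue: push r6 → mem[0xa5]=0x61, sp=0xa5
body[0] add  r0, r3, #29 → r0=0x4d
body[1] sub  r2, r2, r7 → r2=0x06
body[2] sub  r3, r0, r4 → r3=0xfb
body[3] sub  r3, r6, #5 → r3=0x5c
body[4] mov  r6, r7 → r6=0x06
body[5] sub  r4, r5, #45 → r4=0xc8
epilogue: pop r6=0x61, sp=0xa6
prologue pushed ['r6'] at ['0xa5']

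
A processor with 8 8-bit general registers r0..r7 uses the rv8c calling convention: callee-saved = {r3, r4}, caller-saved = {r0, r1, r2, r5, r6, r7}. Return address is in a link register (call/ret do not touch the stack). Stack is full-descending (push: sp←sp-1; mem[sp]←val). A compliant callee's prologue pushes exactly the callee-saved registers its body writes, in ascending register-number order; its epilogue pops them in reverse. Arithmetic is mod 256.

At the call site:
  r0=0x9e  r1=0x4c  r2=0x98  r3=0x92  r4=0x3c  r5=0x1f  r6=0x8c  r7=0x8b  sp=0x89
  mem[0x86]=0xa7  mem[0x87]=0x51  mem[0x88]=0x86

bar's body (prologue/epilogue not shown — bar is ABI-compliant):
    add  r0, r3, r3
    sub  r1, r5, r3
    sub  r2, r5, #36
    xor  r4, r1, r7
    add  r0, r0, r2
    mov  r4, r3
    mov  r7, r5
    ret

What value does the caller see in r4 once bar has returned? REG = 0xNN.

prologue: push r4 -> mem[0x88]=0x3c, sp=0x88
body[0] add  r0, r3, r3 -> r0=0x24
body[1] sub  r1, r5, r3 -> r1=0x8d
body[2] sub  r2, r5, #36 -> r2=0xfb
body[3] xor  r4, r1, r7 -> r4=0x06
body[4] add  r0, r0, r2 -> r0=0x1f
body[5] mov  r4, r3 -> r4=0x92
body[6] mov  r7, r5 -> r7=0x1f
epilogue: pop r4=0x3c, sp=0x89
r4 is callee-saved -> restored

REG = 0x3c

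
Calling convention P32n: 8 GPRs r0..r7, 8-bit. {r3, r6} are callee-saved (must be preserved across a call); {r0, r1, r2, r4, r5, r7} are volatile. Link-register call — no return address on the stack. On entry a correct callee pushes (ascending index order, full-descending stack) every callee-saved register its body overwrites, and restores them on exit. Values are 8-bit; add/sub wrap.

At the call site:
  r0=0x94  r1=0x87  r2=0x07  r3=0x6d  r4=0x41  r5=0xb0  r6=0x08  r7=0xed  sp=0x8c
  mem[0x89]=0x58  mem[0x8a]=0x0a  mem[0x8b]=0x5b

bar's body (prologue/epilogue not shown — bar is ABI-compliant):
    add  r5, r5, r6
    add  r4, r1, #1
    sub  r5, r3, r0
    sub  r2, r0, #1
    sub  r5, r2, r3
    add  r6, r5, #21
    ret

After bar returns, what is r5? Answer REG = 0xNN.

prologue: push r6 → mem[0x8b]=0x08, sp=0x8b
body[0] add  r5, r5, r6 → r5=0xb8
body[1] add  r4, r1, #1 → r4=0x88
body[2] sub  r5, r3, r0 → r5=0xd9
body[3] sub  r2, r0, #1 → r2=0x93
body[4] sub  r5, r2, r3 → r5=0x26
body[5] add  r6, r5, #21 → r6=0x3b
epilogue: pop r6=0x08, sp=0x8c
r5 is caller-saved → body value

REG = 0x26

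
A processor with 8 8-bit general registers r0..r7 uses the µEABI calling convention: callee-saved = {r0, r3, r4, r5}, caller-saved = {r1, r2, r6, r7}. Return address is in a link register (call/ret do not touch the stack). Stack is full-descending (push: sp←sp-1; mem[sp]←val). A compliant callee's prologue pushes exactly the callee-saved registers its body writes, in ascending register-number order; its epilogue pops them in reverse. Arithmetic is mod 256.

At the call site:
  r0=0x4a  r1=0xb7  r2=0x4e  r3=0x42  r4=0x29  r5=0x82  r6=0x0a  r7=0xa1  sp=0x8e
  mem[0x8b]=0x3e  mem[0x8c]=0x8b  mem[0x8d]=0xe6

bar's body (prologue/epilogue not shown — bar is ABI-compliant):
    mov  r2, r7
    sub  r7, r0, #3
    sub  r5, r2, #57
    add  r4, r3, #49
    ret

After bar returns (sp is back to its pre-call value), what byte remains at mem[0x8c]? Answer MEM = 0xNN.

prologue: push r4 -> mem[0x8d]=0x29, sp=0x8d
prologue: push r5 -> mem[0x8c]=0x82, sp=0x8c
body[0] mov  r2, r7 -> r2=0xa1
body[1] sub  r7, r0, #3 -> r7=0x47
body[2] sub  r5, r2, #57 -> r5=0x68
body[3] add  r4, r3, #49 -> r4=0x73
epilogue: pop r5=0x82, sp=0x8d
epilogue: pop r4=0x29, sp=0x8e
prologue pushed ['r4', 'r5'] at ['0x8d', '0x8c']

MEM = 0x82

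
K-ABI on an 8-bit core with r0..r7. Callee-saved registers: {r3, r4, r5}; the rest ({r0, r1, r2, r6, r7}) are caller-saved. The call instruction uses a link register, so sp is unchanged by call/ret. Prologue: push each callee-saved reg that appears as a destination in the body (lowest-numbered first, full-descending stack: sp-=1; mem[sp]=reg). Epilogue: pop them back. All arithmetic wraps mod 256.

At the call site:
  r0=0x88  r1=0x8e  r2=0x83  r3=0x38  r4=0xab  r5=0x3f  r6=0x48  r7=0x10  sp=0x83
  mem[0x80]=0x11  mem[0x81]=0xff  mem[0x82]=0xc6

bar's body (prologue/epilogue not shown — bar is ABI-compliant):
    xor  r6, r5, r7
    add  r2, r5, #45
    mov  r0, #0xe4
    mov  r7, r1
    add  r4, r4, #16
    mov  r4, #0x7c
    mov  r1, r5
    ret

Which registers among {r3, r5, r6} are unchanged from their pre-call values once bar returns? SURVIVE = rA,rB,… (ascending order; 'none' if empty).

prologue: push r4 → mem[0x82]=0xab, sp=0x82
body[0] xor  r6, r5, r7 → r6=0x2f
body[1] add  r2, r5, #45 → r2=0x6c
body[2] mov  r0, #0xe4 → r0=0xe4
body[3] mov  r7, r1 → r7=0x8e
body[4] add  r4, r4, #16 → r4=0xbb
body[5] mov  r4, #0x7c → r4=0x7c
body[6] mov  r1, r5 → r1=0x3f
epilogue: pop r4=0xab, sp=0x83
r3: callee-saved, written=False
r5: callee-saved, written=False
r6: caller-saved, written=True

SURVIVE = r3,r5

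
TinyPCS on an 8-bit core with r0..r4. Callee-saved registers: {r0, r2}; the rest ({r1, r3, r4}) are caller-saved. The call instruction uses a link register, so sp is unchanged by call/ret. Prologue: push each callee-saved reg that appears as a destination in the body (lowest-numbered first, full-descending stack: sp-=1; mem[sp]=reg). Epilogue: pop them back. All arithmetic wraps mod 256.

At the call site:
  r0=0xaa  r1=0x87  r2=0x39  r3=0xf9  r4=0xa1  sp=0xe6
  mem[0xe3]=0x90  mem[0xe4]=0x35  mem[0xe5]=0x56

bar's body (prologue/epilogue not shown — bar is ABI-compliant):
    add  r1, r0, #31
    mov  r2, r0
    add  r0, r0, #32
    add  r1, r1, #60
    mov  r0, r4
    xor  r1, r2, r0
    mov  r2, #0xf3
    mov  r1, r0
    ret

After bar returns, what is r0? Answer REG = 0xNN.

REG = 0xaa

prologue: push r0 → mem[0xe5]=0xaa, sp=0xe5
prologue: push r2 → mem[0xe4]=0x39, sp=0xe4
body[0] add  r1, r0, #31 → r1=0xc9
body[1] mov  r2, r0 → r2=0xaa
body[2] add  r0, r0, #32 → r0=0xca
body[3] add  r1, r1, #60 → r1=0x05
body[4] mov  r0, r4 → r0=0xa1
body[5] xor  r1, r2, r0 → r1=0x0b
body[6] mov  r2, #0xf3 → r2=0xf3
body[7] mov  r1, r0 → r1=0xa1
epilogue: pop r2=0x39, sp=0xe5
epilogue: pop r0=0xaa, sp=0xe6
r0 is callee-saved → restored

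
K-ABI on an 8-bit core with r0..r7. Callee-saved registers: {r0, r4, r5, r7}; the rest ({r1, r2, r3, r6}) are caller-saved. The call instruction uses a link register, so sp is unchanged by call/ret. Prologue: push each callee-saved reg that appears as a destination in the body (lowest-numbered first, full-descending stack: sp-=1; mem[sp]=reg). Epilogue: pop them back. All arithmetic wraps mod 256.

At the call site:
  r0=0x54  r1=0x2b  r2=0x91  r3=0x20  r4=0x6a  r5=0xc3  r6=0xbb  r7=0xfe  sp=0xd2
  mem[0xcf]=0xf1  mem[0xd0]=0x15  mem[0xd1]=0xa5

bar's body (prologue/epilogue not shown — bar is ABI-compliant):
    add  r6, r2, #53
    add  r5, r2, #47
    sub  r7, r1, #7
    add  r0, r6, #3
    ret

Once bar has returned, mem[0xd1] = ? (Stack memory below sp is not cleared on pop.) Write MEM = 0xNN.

MEM = 0x54

prologue: push r0 → mem[0xd1]=0x54, sp=0xd1
prologue: push r5 → mem[0xd0]=0xc3, sp=0xd0
prologue: push r7 → mem[0xcf]=0xfe, sp=0xcf
body[0] add  r6, r2, #53 → r6=0xc6
body[1] add  r5, r2, #47 → r5=0xc0
body[2] sub  r7, r1, #7 → r7=0x24
body[3] add  r0, r6, #3 → r0=0xc9
epilogue: pop r7=0xfe, sp=0xd0
epilogue: pop r5=0xc3, sp=0xd1
epilogue: pop r0=0x54, sp=0xd2
prologue pushed ['r0', 'r5', 'r7'] at ['0xd1', '0xd0', '0xcf']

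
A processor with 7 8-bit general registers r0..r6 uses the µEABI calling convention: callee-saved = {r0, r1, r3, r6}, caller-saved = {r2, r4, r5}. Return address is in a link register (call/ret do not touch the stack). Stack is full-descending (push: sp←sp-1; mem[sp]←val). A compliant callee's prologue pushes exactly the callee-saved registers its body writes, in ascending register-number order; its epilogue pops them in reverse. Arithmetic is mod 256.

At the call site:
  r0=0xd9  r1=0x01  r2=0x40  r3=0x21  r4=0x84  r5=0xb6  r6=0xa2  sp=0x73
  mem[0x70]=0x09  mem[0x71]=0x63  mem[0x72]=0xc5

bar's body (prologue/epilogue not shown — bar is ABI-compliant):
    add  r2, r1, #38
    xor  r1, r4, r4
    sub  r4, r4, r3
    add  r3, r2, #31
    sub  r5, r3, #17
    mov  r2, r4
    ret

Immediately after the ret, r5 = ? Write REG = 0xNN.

REG = 0x35

prologue: push r1 → mem[0x72]=0x01, sp=0x72
prologue: push r3 → mem[0x71]=0x21, sp=0x71
body[0] add  r2, r1, #38 → r2=0x27
body[1] xor  r1, r4, r4 → r1=0x00
body[2] sub  r4, r4, r3 → r4=0x63
body[3] add  r3, r2, #31 → r3=0x46
body[4] sub  r5, r3, #17 → r5=0x35
body[5] mov  r2, r4 → r2=0x63
epilogue: pop r3=0x21, sp=0x72
epilogue: pop r1=0x01, sp=0x73
r5 is caller-saved → body value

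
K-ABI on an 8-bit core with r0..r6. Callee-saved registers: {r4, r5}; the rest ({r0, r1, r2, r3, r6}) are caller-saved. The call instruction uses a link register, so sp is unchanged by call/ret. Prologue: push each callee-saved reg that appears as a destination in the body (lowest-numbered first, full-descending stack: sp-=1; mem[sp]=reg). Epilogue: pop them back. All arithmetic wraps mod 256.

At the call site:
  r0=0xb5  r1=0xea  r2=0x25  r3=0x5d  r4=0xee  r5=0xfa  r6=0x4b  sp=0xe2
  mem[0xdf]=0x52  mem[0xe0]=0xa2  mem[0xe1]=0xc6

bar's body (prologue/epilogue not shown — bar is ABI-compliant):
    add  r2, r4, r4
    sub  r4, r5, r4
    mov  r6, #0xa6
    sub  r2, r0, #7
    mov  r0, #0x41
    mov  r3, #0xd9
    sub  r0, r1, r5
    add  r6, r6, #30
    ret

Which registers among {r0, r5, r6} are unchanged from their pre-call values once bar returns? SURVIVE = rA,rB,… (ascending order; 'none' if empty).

prologue: push r4 -> mem[0xe1]=0xee, sp=0xe1
body[0] add  r2, r4, r4 -> r2=0xdc
body[1] sub  r4, r5, r4 -> r4=0x0c
body[2] mov  r6, #0xa6 -> r6=0xa6
body[3] sub  r2, r0, #7 -> r2=0xae
body[4] mov  r0, #0x41 -> r0=0x41
body[5] mov  r3, #0xd9 -> r3=0xd9
body[6] sub  r0, r1, r5 -> r0=0xf0
body[7] add  r6, r6, #30 -> r6=0xc4
epilogue: pop r4=0xee, sp=0xe2
r0: caller-saved, written=True
r5: callee-saved, written=False
r6: caller-saved, written=True

SURVIVE = r5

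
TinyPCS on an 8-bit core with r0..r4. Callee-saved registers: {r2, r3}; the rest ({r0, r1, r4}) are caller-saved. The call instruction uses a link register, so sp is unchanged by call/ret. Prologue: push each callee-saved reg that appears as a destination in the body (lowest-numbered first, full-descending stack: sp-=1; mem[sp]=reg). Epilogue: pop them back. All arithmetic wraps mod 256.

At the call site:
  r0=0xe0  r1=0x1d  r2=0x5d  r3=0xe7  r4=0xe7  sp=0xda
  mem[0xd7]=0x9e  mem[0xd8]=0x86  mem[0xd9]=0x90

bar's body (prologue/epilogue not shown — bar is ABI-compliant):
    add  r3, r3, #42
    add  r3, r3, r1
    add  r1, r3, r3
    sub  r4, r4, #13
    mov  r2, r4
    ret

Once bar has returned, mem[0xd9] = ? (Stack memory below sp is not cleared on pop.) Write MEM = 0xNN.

MEM = 0x5d

prologue: push r2 -> mem[0xd9]=0x5d, sp=0xd9
prologue: push r3 -> mem[0xd8]=0xe7, sp=0xd8
body[0] add  r3, r3, #42 -> r3=0x11
body[1] add  r3, r3, r1 -> r3=0x2e
body[2] add  r1, r3, r3 -> r1=0x5c
body[3] sub  r4, r4, #13 -> r4=0xda
body[4] mov  r2, r4 -> r2=0xda
epilogue: pop r3=0xe7, sp=0xd9
epilogue: pop r2=0x5d, sp=0xda
prologue pushed ['r2', 'r3'] at ['0xd9', '0xd8']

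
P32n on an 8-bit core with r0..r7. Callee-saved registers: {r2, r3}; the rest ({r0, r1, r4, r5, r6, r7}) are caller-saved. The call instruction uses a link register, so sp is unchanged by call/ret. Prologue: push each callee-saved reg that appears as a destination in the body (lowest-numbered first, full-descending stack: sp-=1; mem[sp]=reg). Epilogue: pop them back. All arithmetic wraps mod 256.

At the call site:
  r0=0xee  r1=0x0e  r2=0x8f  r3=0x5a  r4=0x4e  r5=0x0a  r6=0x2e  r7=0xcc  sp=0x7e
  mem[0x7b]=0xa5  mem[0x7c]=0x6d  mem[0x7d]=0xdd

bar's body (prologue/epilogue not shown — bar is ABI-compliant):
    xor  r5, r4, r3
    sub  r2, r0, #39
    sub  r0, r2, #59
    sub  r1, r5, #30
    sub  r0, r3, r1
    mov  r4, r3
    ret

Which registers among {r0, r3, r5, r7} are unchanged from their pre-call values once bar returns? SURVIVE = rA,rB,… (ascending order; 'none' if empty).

prologue: push r2 -> mem[0x7d]=0x8f, sp=0x7d
body[0] xor  r5, r4, r3 -> r5=0x14
body[1] sub  r2, r0, #39 -> r2=0xc7
body[2] sub  r0, r2, #59 -> r0=0x8c
body[3] sub  r1, r5, #30 -> r1=0xf6
body[4] sub  r0, r3, r1 -> r0=0x64
body[5] mov  r4, r3 -> r4=0x5a
epilogue: pop r2=0x8f, sp=0x7e
r0: caller-saved, written=True
r3: callee-saved, written=False
r5: caller-saved, written=True
r7: caller-saved, written=False

SURVIVE = r3,r7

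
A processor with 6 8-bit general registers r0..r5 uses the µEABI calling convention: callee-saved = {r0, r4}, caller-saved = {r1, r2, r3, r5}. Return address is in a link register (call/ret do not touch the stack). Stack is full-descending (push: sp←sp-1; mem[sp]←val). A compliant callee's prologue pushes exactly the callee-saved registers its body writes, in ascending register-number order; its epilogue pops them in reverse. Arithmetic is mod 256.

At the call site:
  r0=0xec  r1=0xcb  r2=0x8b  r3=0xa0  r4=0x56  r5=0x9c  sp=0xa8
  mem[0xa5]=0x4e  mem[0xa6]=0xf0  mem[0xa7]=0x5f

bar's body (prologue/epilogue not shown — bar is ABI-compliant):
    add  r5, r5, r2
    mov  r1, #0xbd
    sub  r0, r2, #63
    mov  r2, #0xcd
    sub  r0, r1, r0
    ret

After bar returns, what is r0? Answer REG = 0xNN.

REG = 0xec

prologue: push r0 -> mem[0xa7]=0xec, sp=0xa7
body[0] add  r5, r5, r2 -> r5=0x27
body[1] mov  r1, #0xbd -> r1=0xbd
body[2] sub  r0, r2, #63 -> r0=0x4c
body[3] mov  r2, #0xcd -> r2=0xcd
body[4] sub  r0, r1, r0 -> r0=0x71
epilogue: pop r0=0xec, sp=0xa8
r0 is callee-saved -> restored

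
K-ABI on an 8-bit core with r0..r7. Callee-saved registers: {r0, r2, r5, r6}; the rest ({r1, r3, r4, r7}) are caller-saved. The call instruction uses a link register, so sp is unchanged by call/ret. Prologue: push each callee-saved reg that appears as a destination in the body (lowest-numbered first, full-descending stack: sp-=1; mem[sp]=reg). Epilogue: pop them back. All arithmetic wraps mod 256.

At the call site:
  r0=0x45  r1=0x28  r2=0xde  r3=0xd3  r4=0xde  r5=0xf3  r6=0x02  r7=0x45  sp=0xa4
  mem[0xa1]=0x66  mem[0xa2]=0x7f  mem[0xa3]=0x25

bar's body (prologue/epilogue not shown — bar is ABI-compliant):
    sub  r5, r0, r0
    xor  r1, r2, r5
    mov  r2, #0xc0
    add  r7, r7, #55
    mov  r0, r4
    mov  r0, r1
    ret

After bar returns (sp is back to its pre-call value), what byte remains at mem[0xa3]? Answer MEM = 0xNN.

prologue: push r0 → mem[0xa3]=0x45, sp=0xa3
prologue: push r2 → mem[0xa2]=0xde, sp=0xa2
prologue: push r5 → mem[0xa1]=0xf3, sp=0xa1
body[0] sub  r5, r0, r0 → r5=0x00
body[1] xor  r1, r2, r5 → r1=0xde
body[2] mov  r2, #0xc0 → r2=0xc0
body[3] add  r7, r7, #55 → r7=0x7c
body[4] mov  r0, r4 → r0=0xde
body[5] mov  r0, r1 → r0=0xde
epilogue: pop r5=0xf3, sp=0xa2
epilogue: pop r2=0xde, sp=0xa3
epilogue: pop r0=0x45, sp=0xa4
prologue pushed ['r0', 'r2', 'r5'] at ['0xa3', '0xa2', '0xa1']

MEM = 0x45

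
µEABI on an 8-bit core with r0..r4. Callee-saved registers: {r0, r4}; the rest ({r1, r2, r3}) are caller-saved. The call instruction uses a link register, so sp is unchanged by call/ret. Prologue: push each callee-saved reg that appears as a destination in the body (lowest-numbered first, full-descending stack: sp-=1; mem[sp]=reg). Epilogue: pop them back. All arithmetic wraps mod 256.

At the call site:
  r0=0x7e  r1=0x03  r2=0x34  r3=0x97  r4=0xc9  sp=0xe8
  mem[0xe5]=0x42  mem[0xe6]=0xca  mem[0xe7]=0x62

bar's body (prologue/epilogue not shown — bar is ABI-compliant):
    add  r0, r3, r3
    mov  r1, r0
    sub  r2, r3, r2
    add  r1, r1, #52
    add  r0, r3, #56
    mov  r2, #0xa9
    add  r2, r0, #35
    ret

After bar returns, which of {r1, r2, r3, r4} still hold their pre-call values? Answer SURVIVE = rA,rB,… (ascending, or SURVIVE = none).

SURVIVE = r3,r4

prologue: push r0 -> mem[0xe7]=0x7e, sp=0xe7
body[0] add  r0, r3, r3 -> r0=0x2e
body[1] mov  r1, r0 -> r1=0x2e
body[2] sub  r2, r3, r2 -> r2=0x63
body[3] add  r1, r1, #52 -> r1=0x62
body[4] add  r0, r3, #56 -> r0=0xcf
body[5] mov  r2, #0xa9 -> r2=0xa9
body[6] add  r2, r0, #35 -> r2=0xf2
epilogue: pop r0=0x7e, sp=0xe8
r1: caller-saved, written=True
r2: caller-saved, written=True
r3: caller-saved, written=False
r4: callee-saved, written=False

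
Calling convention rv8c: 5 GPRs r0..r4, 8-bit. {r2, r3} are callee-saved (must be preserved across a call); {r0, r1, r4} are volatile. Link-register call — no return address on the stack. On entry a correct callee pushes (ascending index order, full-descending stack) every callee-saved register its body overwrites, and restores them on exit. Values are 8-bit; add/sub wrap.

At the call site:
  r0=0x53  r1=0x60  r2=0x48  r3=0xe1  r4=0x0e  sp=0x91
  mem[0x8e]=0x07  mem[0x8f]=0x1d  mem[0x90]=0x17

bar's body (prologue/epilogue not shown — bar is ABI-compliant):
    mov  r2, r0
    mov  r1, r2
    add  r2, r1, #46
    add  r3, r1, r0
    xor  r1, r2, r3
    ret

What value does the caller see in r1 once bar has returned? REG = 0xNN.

REG = 0x27

prologue: push r2 -> mem[0x90]=0x48, sp=0x90
prologue: push r3 -> mem[0x8f]=0xe1, sp=0x8f
body[0] mov  r2, r0 -> r2=0x53
body[1] mov  r1, r2 -> r1=0x53
body[2] add  r2, r1, #46 -> r2=0x81
body[3] add  r3, r1, r0 -> r3=0xa6
body[4] xor  r1, r2, r3 -> r1=0x27
epilogue: pop r3=0xe1, sp=0x90
epilogue: pop r2=0x48, sp=0x91
r1 is caller-saved -> body value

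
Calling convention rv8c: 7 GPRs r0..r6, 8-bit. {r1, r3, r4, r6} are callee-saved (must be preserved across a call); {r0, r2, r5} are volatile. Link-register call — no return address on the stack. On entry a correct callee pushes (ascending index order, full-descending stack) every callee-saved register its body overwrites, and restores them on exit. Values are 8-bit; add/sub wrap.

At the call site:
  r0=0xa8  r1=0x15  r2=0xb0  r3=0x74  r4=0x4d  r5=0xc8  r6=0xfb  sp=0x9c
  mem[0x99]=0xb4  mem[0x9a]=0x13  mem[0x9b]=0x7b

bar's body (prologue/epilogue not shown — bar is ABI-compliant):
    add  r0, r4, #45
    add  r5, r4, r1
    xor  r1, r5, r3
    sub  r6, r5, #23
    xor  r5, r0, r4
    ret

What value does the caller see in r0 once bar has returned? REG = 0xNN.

REG = 0x7a

prologue: push r1 -> mem[0x9b]=0x15, sp=0x9b
prologue: push r6 -> mem[0x9a]=0xfb, sp=0x9a
body[0] add  r0, r4, #45 -> r0=0x7a
body[1] add  r5, r4, r1 -> r5=0x62
body[2] xor  r1, r5, r3 -> r1=0x16
body[3] sub  r6, r5, #23 -> r6=0x4b
body[4] xor  r5, r0, r4 -> r5=0x37
epilogue: pop r6=0xfb, sp=0x9b
epilogue: pop r1=0x15, sp=0x9c
r0 is caller-saved -> body value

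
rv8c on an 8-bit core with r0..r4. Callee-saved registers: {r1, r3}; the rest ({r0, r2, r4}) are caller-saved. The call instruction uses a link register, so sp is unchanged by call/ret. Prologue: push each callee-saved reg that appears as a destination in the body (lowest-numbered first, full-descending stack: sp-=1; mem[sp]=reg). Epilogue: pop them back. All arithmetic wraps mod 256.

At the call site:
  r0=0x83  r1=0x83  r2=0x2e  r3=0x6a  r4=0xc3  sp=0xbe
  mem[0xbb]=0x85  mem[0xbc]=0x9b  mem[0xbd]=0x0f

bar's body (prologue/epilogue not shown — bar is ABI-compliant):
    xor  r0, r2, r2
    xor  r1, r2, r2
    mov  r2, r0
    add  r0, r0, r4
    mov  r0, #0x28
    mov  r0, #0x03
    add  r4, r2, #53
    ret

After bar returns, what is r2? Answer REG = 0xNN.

prologue: push r1 → mem[0xbd]=0x83, sp=0xbd
body[0] xor  r0, r2, r2 → r0=0x00
body[1] xor  r1, r2, r2 → r1=0x00
body[2] mov  r2, r0 → r2=0x00
body[3] add  r0, r0, r4 → r0=0xc3
body[4] mov  r0, #0x28 → r0=0x28
body[5] mov  r0, #0x03 → r0=0x03
body[6] add  r4, r2, #53 → r4=0x35
epilogue: pop r1=0x83, sp=0xbe
r2 is caller-saved → body value

REG = 0x00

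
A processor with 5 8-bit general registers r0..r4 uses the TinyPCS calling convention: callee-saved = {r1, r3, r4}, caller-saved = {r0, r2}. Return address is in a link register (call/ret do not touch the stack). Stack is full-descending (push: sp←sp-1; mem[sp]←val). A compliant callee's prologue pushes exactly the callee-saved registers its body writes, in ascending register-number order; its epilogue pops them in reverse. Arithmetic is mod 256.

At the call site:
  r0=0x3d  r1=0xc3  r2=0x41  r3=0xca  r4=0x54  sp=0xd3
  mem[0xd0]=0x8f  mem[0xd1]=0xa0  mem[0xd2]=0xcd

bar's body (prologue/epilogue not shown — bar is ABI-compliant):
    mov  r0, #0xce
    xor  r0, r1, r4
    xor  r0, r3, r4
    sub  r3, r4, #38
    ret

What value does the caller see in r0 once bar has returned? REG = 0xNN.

prologue: push r3 -> mem[0xd2]=0xca, sp=0xd2
body[0] mov  r0, #0xce -> r0=0xce
body[1] xor  r0, r1, r4 -> r0=0x97
body[2] xor  r0, r3, r4 -> r0=0x9e
body[3] sub  r3, r4, #38 -> r3=0x2e
epilogue: pop r3=0xca, sp=0xd3
r0 is caller-saved -> body value

REG = 0x9e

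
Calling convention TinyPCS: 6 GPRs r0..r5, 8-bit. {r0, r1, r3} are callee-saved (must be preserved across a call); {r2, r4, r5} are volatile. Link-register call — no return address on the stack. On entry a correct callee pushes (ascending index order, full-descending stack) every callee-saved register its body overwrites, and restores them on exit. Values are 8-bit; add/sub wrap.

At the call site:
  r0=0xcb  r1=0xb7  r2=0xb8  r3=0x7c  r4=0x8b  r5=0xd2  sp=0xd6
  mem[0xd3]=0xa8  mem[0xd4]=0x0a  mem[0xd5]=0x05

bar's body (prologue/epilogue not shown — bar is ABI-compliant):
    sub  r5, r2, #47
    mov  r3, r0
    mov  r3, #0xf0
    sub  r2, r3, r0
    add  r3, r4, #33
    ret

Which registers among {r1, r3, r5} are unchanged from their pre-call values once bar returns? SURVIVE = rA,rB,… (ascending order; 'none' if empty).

SURVIVE = r1,r3

prologue: push r3 -> mem[0xd5]=0x7c, sp=0xd5
body[0] sub  r5, r2, #47 -> r5=0x89
body[1] mov  r3, r0 -> r3=0xcb
body[2] mov  r3, #0xf0 -> r3=0xf0
body[3] sub  r2, r3, r0 -> r2=0x25
body[4] add  r3, r4, #33 -> r3=0xac
epilogue: pop r3=0x7c, sp=0xd6
r1: callee-saved, written=False
r3: callee-saved, written=True
r5: caller-saved, written=True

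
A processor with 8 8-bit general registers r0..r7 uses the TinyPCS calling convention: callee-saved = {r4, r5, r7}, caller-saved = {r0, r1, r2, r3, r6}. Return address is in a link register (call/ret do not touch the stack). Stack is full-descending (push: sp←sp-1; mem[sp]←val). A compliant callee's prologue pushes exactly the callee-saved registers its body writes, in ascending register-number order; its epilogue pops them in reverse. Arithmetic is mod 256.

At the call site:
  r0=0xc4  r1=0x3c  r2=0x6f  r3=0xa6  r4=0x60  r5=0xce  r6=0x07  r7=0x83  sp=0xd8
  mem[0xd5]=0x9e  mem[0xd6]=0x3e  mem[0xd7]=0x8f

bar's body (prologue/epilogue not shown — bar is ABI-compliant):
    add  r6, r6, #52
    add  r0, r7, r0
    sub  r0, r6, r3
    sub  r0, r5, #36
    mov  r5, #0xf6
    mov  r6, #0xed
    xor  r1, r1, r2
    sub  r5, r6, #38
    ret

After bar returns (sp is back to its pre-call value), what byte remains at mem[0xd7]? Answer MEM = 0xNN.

MEM = 0xce

prologue: push r5 → mem[0xd7]=0xce, sp=0xd7
body[0] add  r6, r6, #52 → r6=0x3b
body[1] add  r0, r7, r0 → r0=0x47
body[2] sub  r0, r6, r3 → r0=0x95
body[3] sub  r0, r5, #36 → r0=0xaa
body[4] mov  r5, #0xf6 → r5=0xf6
body[5] mov  r6, #0xed → r6=0xed
body[6] xor  r1, r1, r2 → r1=0x53
body[7] sub  r5, r6, #38 → r5=0xc7
epilogue: pop r5=0xce, sp=0xd8
prologue pushed ['r5'] at ['0xd7']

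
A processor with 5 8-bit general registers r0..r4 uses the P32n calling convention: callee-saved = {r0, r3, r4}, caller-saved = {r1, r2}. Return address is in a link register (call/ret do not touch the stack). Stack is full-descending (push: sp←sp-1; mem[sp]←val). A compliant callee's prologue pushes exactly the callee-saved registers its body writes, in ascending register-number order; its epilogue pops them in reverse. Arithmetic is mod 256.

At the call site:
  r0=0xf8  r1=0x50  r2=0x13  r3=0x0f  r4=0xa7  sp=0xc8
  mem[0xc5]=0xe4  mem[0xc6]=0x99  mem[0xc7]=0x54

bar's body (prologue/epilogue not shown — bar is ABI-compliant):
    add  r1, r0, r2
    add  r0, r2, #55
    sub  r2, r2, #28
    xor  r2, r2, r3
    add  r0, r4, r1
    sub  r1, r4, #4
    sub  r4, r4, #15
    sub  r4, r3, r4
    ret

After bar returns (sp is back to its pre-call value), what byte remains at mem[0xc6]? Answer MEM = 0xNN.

MEM = 0xa7

prologue: push r0 -> mem[0xc7]=0xf8, sp=0xc7
prologue: push r4 -> mem[0xc6]=0xa7, sp=0xc6
body[0] add  r1, r0, r2 -> r1=0x0b
body[1] add  r0, r2, #55 -> r0=0x4a
body[2] sub  r2, r2, #28 -> r2=0xf7
body[3] xor  r2, r2, r3 -> r2=0xf8
body[4] add  r0, r4, r1 -> r0=0xb2
body[5] sub  r1, r4, #4 -> r1=0xa3
body[6] sub  r4, r4, #15 -> r4=0x98
body[7] sub  r4, r3, r4 -> r4=0x77
epilogue: pop r4=0xa7, sp=0xc7
epilogue: pop r0=0xf8, sp=0xc8
prologue pushed ['r0', 'r4'] at ['0xc7', '0xc6']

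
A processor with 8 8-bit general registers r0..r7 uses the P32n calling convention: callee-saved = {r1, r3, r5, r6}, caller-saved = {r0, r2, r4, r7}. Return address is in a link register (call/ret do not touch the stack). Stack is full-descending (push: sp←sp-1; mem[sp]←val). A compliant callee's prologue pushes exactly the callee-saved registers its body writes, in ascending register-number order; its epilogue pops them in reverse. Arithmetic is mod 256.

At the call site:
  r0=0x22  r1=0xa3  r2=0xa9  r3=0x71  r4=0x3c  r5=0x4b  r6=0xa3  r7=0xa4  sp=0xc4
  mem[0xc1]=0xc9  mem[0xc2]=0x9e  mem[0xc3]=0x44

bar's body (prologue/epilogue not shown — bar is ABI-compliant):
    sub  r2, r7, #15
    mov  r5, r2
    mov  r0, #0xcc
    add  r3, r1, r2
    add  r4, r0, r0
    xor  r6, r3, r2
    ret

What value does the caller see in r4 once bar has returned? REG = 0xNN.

prologue: push r3 → mem[0xc3]=0x71, sp=0xc3
prologue: push r5 → mem[0xc2]=0x4b, sp=0xc2
prologue: push r6 → mem[0xc1]=0xa3, sp=0xc1
body[0] sub  r2, r7, #15 → r2=0x95
body[1] mov  r5, r2 → r5=0x95
body[2] mov  r0, #0xcc → r0=0xcc
body[3] add  r3, r1, r2 → r3=0x38
body[4] add  r4, r0, r0 → r4=0x98
body[5] xor  r6, r3, r2 → r6=0xad
epilogue: pop r6=0xa3, sp=0xc2
epilogue: pop r5=0x4b, sp=0xc3
epilogue: pop r3=0x71, sp=0xc4
r4 is caller-saved → body value

REG = 0x98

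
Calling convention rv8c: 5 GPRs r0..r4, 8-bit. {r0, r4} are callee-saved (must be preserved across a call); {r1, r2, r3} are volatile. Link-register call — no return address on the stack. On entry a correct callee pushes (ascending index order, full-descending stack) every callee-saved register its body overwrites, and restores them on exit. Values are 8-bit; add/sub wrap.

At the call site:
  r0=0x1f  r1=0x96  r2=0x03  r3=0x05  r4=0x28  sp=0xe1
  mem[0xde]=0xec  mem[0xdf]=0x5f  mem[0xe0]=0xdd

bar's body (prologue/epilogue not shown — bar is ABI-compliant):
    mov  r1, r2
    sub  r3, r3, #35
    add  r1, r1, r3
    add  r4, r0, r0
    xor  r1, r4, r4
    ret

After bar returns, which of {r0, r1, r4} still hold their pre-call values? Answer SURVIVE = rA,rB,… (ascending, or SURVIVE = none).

SURVIVE = r0,r4

prologue: push r4 → mem[0xe0]=0x28, sp=0xe0
body[0] mov  r1, r2 → r1=0x03
body[1] sub  r3, r3, #35 → r3=0xe2
body[2] add  r1, r1, r3 → r1=0xe5
body[3] add  r4, r0, r0 → r4=0x3e
body[4] xor  r1, r4, r4 → r1=0x00
epilogue: pop r4=0x28, sp=0xe1
r0: callee-saved, written=False
r1: caller-saved, written=True
r4: callee-saved, written=True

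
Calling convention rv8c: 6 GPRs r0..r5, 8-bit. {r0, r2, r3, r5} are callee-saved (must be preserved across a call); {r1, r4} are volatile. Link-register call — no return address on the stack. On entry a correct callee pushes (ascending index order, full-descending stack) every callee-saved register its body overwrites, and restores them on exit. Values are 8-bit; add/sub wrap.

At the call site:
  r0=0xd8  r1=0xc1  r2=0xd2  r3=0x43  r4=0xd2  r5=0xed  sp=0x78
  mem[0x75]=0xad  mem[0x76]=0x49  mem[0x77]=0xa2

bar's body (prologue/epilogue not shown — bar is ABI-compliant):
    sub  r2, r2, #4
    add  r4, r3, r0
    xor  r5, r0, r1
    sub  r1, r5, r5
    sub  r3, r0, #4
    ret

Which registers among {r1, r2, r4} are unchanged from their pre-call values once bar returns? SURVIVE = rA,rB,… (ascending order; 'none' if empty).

SURVIVE = r2

prologue: push r2 → mem[0x77]=0xd2, sp=0x77
prologue: push r3 → mem[0x76]=0x43, sp=0x76
prologue: push r5 → mem[0x75]=0xed, sp=0x75
body[0] sub  r2, r2, #4 → r2=0xce
body[1] add  r4, r3, r0 → r4=0x1b
body[2] xor  r5, r0, r1 → r5=0x19
body[3] sub  r1, r5, r5 → r1=0x00
body[4] sub  r3, r0, #4 → r3=0xd4
epilogue: pop r5=0xed, sp=0x76
epilogue: pop r3=0x43, sp=0x77
epilogue: pop r2=0xd2, sp=0x78
r1: caller-saved, written=True
r2: callee-saved, written=True
r4: caller-saved, written=True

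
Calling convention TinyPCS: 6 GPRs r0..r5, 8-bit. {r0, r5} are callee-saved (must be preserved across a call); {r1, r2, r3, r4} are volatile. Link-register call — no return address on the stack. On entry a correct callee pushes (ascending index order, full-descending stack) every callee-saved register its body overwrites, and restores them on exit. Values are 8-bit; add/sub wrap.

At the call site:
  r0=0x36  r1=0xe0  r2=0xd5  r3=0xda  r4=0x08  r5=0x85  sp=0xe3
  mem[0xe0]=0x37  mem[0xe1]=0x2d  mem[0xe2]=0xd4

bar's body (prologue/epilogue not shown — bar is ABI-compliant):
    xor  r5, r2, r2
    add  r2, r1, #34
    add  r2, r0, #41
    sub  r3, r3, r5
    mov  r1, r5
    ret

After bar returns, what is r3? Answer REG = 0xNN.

prologue: push r5 → mem[0xe2]=0x85, sp=0xe2
body[0] xor  r5, r2, r2 → r5=0x00
body[1] add  r2, r1, #34 → r2=0x02
body[2] add  r2, r0, #41 → r2=0x5f
body[3] sub  r3, r3, r5 → r3=0xda
body[4] mov  r1, r5 → r1=0x00
epilogue: pop r5=0x85, sp=0xe3
r3 is caller-saved → body value

REG = 0xda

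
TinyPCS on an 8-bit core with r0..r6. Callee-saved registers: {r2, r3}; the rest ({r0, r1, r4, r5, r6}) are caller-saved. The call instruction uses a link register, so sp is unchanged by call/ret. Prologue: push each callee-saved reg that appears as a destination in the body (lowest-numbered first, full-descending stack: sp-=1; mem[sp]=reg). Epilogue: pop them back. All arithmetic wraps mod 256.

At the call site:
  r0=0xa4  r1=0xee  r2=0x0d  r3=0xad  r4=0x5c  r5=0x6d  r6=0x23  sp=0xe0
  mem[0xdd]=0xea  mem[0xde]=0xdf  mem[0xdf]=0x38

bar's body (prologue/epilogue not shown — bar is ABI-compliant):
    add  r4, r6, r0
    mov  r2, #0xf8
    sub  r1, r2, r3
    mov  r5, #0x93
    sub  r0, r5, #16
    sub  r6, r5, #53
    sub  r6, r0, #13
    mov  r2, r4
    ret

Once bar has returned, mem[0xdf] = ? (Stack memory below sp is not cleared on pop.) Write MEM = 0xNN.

MEM = 0x0d

prologue: push r2 → mem[0xdf]=0x0d, sp=0xdf
body[0] add  r4, r6, r0 → r4=0xc7
body[1] mov  r2, #0xf8 → r2=0xf8
body[2] sub  r1, r2, r3 → r1=0x4b
body[3] mov  r5, #0x93 → r5=0x93
body[4] sub  r0, r5, #16 → r0=0x83
body[5] sub  r6, r5, #53 → r6=0x5e
body[6] sub  r6, r0, #13 → r6=0x76
body[7] mov  r2, r4 → r2=0xc7
epilogue: pop r2=0x0d, sp=0xe0
prologue pushed ['r2'] at ['0xdf']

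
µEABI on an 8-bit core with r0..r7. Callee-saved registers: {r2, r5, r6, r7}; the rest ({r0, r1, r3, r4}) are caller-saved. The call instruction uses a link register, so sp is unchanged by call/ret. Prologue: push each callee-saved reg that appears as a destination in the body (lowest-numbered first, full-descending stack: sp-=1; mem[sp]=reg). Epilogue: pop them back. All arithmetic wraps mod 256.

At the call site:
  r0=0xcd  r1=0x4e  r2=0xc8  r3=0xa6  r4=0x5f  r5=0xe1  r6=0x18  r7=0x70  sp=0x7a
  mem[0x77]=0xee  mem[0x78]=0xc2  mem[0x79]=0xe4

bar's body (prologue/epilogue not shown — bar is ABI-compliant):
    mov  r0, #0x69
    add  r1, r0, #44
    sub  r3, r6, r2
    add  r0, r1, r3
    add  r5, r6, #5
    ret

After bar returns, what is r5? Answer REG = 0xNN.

prologue: push r5 → mem[0x79]=0xe1, sp=0x79
body[0] mov  r0, #0x69 → r0=0x69
body[1] add  r1, r0, #44 → r1=0x95
body[2] sub  r3, r6, r2 → r3=0x50
body[3] add  r0, r1, r3 → r0=0xe5
body[4] add  r5, r6, #5 → r5=0x1d
epilogue: pop r5=0xe1, sp=0x7a
r5 is callee-saved → restored

REG = 0xe1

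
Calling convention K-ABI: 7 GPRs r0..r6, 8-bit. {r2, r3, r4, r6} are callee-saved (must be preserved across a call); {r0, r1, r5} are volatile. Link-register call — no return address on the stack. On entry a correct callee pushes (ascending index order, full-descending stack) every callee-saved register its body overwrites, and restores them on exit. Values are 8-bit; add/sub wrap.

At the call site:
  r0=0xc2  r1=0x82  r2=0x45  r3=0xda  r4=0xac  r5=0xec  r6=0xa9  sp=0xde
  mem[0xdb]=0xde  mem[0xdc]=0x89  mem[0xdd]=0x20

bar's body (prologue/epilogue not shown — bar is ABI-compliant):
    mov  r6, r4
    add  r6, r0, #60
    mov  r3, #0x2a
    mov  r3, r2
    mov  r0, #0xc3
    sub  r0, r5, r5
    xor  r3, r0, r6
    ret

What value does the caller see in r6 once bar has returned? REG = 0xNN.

REG = 0xa9

prologue: push r3 → mem[0xdd]=0xda, sp=0xdd
prologue: push r6 → mem[0xdc]=0xa9, sp=0xdc
body[0] mov  r6, r4 → r6=0xac
body[1] add  r6, r0, #60 → r6=0xfe
body[2] mov  r3, #0x2a → r3=0x2a
body[3] mov  r3, r2 → r3=0x45
body[4] mov  r0, #0xc3 → r0=0xc3
body[5] sub  r0, r5, r5 → r0=0x00
body[6] xor  r3, r0, r6 → r3=0xfe
epilogue: pop r6=0xa9, sp=0xdd
epilogue: pop r3=0xda, sp=0xde
r6 is callee-saved → restored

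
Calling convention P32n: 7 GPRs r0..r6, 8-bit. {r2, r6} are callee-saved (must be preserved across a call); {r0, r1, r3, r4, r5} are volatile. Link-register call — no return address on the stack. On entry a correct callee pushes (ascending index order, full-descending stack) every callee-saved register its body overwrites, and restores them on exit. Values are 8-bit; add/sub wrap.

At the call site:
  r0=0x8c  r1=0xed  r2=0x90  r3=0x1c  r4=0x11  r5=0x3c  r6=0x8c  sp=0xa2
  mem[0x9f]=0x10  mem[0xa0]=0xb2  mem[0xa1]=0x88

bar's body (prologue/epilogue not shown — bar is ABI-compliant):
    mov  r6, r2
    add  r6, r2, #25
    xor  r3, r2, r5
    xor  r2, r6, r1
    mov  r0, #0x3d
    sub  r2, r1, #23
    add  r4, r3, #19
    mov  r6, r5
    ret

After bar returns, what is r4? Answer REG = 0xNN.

prologue: push r2 → mem[0xa1]=0x90, sp=0xa1
prologue: push r6 → mem[0xa0]=0x8c, sp=0xa0
body[0] mov  r6, r2 → r6=0x90
body[1] add  r6, r2, #25 → r6=0xa9
body[2] xor  r3, r2, r5 → r3=0xac
body[3] xor  r2, r6, r1 → r2=0x44
body[4] mov  r0, #0x3d → r0=0x3d
body[5] sub  r2, r1, #23 → r2=0xd6
body[6] add  r4, r3, #19 → r4=0xbf
body[7] mov  r6, r5 → r6=0x3c
epilogue: pop r6=0x8c, sp=0xa1
epilogue: pop r2=0x90, sp=0xa2
r4 is caller-saved → body value

REG = 0xbf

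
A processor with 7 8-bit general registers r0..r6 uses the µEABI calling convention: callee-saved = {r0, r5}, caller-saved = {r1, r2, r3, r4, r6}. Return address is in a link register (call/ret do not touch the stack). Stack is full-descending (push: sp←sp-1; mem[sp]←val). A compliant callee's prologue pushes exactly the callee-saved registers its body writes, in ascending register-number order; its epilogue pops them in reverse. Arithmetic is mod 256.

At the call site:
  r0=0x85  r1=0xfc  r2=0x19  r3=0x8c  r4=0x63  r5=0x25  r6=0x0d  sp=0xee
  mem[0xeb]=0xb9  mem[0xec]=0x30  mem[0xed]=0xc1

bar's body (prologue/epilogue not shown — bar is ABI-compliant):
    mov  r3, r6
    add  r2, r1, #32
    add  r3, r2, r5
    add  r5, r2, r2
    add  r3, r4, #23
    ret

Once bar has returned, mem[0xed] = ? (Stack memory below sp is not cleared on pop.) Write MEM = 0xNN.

MEM = 0x25

prologue: push r5 -> mem[0xed]=0x25, sp=0xed
body[0] mov  r3, r6 -> r3=0x0d
body[1] add  r2, r1, #32 -> r2=0x1c
body[2] add  r3, r2, r5 -> r3=0x41
body[3] add  r5, r2, r2 -> r5=0x38
body[4] add  r3, r4, #23 -> r3=0x7a
epilogue: pop r5=0x25, sp=0xee
prologue pushed ['r5'] at ['0xed']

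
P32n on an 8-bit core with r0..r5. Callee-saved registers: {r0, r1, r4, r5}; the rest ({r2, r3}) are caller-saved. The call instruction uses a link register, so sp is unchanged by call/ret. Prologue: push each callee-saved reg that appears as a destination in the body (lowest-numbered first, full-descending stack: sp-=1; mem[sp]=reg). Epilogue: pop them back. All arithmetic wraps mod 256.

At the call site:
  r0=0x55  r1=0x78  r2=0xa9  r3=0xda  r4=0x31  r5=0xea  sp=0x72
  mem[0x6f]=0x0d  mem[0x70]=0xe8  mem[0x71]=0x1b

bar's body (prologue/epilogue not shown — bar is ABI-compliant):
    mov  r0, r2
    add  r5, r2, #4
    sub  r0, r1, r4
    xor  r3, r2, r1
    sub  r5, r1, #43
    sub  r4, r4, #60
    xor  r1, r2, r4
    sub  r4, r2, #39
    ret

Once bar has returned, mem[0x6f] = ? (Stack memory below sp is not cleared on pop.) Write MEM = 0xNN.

MEM = 0x31

prologue: push r0 → mem[0x71]=0x55, sp=0x71
prologue: push r1 → mem[0x70]=0x78, sp=0x70
prologue: push r4 → mem[0x6f]=0x31, sp=0x6f
prologue: push r5 → mem[0x6e]=0xea, sp=0x6e
body[0] mov  r0, r2 → r0=0xa9
body[1] add  r5, r2, #4 → r5=0xad
body[2] sub  r0, r1, r4 → r0=0x47
body[3] xor  r3, r2, r1 → r3=0xd1
body[4] sub  r5, r1, #43 → r5=0x4d
body[5] sub  r4, r4, #60 → r4=0xf5
body[6] xor  r1, r2, r4 → r1=0x5c
body[7] sub  r4, r2, #39 → r4=0x82
epilogue: pop r5=0xea, sp=0x6f
epilogue: pop r4=0x31, sp=0x70
epilogue: pop r1=0x78, sp=0x71
epilogue: pop r0=0x55, sp=0x72
prologue pushed ['r0', 'r1', 'r4', 'r5'] at ['0x71', '0x70', '0x6f', '0x6e']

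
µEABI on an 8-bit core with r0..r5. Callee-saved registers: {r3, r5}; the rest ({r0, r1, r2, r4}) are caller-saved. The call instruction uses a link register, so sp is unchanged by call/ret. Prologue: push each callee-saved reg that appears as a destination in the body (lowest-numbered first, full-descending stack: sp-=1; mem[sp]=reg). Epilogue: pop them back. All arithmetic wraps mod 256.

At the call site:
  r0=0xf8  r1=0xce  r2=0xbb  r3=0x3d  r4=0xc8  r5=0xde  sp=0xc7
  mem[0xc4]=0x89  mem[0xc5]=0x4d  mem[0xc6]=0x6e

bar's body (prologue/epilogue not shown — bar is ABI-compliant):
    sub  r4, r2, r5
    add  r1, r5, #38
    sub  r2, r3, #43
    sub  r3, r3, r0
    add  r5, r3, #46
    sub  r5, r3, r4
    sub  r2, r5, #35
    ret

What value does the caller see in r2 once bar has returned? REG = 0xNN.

REG = 0x45

prologue: push r3 → mem[0xc6]=0x3d, sp=0xc6
prologue: push r5 → mem[0xc5]=0xde, sp=0xc5
body[0] sub  r4, r2, r5 → r4=0xdd
body[1] add  r1, r5, #38 → r1=0x04
body[2] sub  r2, r3, #43 → r2=0x12
body[3] sub  r3, r3, r0 → r3=0x45
body[4] add  r5, r3, #46 → r5=0x73
body[5] sub  r5, r3, r4 → r5=0x68
body[6] sub  r2, r5, #35 → r2=0x45
epilogue: pop r5=0xde, sp=0xc6
epilogue: pop r3=0x3d, sp=0xc7
r2 is caller-saved → body value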